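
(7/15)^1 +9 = 142/15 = 9.47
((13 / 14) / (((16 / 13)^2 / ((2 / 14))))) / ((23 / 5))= 10985 / 577024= 0.02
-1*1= -1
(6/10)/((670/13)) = 39/3350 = 0.01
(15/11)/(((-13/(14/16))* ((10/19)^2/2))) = -7581/11440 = -0.66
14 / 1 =14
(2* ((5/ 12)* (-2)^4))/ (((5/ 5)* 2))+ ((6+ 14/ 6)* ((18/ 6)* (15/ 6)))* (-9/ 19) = -2615/ 114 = -22.94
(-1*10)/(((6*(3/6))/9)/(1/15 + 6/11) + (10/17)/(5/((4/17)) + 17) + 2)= -2627010/672497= -3.91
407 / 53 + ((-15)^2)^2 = 2683532 / 53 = 50632.68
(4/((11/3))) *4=48/11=4.36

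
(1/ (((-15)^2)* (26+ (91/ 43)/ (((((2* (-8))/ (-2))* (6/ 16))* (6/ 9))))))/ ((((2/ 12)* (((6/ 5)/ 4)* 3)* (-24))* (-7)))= 43/ 6597045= 0.00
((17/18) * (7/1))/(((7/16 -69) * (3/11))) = -10472/29619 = -0.35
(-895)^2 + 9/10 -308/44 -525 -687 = 7998069/10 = 799806.90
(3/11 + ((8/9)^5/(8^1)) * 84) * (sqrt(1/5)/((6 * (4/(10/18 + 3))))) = 5282468 * sqrt(5)/29229255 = 0.40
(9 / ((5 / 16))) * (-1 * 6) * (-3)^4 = -69984 / 5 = -13996.80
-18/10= -9/5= -1.80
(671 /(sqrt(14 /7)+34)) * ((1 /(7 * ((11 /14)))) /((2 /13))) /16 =13481 /9232- 793 * sqrt(2) /18464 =1.40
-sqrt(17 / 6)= -sqrt(102) / 6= -1.68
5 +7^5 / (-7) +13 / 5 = -11967 / 5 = -2393.40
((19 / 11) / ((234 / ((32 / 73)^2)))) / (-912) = -32 / 20575269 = -0.00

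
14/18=7/9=0.78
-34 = -34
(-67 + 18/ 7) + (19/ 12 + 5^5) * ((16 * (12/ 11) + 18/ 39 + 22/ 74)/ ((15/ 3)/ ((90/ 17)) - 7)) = -76447663471/ 8074066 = -9468.30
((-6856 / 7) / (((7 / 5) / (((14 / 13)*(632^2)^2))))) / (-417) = 10938030298562560 / 37947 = 288244928414.96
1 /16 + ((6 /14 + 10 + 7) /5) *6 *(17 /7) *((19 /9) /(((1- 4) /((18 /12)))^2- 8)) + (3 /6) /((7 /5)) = -310313 /11760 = -26.39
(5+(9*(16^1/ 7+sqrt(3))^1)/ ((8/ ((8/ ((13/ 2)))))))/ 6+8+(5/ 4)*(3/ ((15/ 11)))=3*sqrt(3)/ 13+13225/ 1092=12.51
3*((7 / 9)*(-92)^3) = -5450816 / 3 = -1816938.67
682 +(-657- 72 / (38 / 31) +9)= -24.74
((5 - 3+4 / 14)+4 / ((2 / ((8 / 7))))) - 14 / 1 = -66 / 7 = -9.43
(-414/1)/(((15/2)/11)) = -607.20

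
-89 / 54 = -1.65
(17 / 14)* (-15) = -255 / 14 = -18.21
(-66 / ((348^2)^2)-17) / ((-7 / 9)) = 41554173323 / 1901171328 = 21.86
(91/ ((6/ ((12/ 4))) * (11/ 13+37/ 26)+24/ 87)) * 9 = 102921/ 605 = 170.12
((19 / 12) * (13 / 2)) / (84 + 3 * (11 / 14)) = 133 / 1116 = 0.12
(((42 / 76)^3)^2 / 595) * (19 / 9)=1361367 / 13469978560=0.00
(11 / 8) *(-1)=-11 / 8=-1.38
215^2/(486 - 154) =46225/332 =139.23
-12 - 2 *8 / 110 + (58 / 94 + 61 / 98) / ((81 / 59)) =-76898581 / 6839910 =-11.24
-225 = -225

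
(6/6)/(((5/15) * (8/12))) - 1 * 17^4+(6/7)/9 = -3507689/42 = -83516.40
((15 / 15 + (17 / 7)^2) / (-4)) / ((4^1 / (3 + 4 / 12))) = -845 / 588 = -1.44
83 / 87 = 0.95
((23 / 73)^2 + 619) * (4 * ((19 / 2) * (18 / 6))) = 376106520 / 5329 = 70577.32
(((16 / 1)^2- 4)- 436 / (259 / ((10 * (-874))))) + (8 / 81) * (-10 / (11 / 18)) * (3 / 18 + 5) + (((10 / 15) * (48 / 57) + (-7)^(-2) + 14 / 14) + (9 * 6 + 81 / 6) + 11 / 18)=15026.24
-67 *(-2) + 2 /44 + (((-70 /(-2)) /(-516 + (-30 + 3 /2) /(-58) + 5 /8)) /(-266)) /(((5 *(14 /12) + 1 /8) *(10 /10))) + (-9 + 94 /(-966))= 39173627722529 /313518971766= 124.95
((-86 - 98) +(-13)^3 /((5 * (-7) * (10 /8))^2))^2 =32150623703104 /937890625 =34279.72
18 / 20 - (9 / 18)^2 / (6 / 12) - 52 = -258 / 5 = -51.60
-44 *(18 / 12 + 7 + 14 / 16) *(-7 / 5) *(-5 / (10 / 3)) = -3465 / 4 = -866.25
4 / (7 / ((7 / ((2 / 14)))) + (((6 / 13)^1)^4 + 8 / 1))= 0.49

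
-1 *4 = -4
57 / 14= 4.07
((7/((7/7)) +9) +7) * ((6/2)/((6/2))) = 23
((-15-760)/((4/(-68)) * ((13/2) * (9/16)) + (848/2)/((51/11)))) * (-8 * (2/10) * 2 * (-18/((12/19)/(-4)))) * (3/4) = 346049280/148897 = 2324.08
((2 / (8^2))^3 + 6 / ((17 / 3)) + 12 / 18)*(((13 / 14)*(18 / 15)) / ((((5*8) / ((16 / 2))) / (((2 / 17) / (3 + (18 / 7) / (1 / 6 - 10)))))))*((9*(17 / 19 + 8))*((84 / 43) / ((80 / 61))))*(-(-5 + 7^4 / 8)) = -52176551457949191 / 89748629094400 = -581.36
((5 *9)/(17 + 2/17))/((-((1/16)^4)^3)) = -739959990321827.63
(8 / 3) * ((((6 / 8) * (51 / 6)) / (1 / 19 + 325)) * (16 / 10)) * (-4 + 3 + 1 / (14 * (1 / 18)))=0.02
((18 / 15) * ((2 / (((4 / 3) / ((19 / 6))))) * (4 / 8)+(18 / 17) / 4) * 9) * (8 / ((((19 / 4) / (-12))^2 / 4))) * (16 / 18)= 158810112 / 30685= 5175.50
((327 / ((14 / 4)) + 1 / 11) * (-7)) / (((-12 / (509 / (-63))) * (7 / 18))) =-3665309 / 3234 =-1133.37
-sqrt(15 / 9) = -1.29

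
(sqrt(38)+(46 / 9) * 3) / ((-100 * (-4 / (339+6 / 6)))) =18.27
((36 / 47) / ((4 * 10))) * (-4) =-18 / 235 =-0.08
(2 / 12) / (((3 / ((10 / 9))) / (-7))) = -35 / 81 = -0.43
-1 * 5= -5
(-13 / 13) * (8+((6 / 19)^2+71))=-28555 / 361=-79.10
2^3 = 8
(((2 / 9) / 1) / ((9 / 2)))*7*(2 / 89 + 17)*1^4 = 14140 / 2403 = 5.88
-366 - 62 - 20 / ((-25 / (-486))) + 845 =141 / 5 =28.20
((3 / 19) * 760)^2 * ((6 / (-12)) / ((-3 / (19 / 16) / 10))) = 28500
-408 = -408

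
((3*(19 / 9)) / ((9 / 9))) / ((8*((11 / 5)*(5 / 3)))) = 19 / 88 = 0.22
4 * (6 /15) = 8 /5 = 1.60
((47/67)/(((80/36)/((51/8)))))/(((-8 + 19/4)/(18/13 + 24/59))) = -14820651/13361140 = -1.11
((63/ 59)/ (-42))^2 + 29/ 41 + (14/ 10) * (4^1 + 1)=4400353/ 570884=7.71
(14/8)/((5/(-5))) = -7/4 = -1.75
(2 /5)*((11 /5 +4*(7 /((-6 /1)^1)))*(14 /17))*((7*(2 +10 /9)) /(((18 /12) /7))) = -2842784 /34425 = -82.58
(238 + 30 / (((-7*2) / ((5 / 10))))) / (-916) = -3317 / 12824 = -0.26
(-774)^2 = 599076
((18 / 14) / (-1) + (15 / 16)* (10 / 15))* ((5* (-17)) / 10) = 629 / 112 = 5.62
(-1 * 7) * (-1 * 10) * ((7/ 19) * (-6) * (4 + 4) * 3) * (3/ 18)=-11760/ 19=-618.95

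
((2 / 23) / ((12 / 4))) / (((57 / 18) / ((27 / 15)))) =36 / 2185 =0.02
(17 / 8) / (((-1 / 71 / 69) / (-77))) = 6412791 / 8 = 801598.88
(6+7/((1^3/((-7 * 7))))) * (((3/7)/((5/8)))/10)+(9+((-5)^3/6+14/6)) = -11413/350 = -32.61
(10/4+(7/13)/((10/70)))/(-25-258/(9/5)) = -0.04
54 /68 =27 /34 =0.79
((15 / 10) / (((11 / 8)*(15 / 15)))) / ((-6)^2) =0.03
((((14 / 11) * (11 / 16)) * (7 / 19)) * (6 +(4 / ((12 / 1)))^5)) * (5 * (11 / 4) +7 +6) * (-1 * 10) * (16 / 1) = -38247685 / 4617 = -8284.10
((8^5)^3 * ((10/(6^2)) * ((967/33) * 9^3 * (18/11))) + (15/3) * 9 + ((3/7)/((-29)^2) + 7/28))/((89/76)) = 18495249103407917413155661/63397103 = 291736502587632709.54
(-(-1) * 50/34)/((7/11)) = 275/119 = 2.31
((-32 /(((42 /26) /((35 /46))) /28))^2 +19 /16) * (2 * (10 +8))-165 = 13567331719 /2116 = 6411782.48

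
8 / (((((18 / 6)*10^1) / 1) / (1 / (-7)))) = -4 / 105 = -0.04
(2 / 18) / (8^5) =1 / 294912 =0.00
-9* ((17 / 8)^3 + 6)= -71865 / 512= -140.36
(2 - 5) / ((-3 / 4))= 4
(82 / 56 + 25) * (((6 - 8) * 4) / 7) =-1482 / 49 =-30.24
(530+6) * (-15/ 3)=-2680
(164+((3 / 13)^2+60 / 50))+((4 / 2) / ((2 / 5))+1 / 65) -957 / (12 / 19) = -4546037 / 3380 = -1344.98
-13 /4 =-3.25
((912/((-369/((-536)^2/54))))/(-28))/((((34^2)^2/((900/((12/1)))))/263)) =4486306600/647204229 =6.93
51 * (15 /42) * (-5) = -1275 /14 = -91.07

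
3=3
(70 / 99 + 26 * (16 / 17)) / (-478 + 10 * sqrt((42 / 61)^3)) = -1149362100833 / 21817620150183 - 90468490 * sqrt(2562) / 7272540050061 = -0.05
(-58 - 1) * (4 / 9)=-236 / 9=-26.22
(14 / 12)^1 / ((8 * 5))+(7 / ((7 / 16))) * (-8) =-30713 / 240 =-127.97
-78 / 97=-0.80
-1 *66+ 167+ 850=951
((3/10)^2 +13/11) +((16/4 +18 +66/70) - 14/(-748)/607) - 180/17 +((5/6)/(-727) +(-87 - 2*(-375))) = 10659567069397/15754017300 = 676.63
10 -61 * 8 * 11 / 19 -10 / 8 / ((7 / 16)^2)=-259802 / 931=-279.06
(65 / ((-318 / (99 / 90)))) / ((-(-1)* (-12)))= 143 / 7632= 0.02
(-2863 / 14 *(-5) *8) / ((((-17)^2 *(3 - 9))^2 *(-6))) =-2045 / 4510134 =-0.00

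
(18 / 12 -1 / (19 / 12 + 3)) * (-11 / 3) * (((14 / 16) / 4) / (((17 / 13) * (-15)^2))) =-0.00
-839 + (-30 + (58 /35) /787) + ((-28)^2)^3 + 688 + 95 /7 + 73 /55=29202060466651 /60599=481890137.90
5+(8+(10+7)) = 30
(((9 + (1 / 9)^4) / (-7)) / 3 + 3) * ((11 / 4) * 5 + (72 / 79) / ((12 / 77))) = 2194136549 / 43538796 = 50.39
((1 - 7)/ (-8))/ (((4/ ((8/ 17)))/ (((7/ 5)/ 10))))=21/ 1700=0.01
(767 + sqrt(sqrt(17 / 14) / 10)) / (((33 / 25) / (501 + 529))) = 2575 * 34^(1 / 4) * sqrt(5) * 7^(3 / 4) / 231 + 19750250 / 33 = 598751.45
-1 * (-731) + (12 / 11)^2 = 88595 / 121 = 732.19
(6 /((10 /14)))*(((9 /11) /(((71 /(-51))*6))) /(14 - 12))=-3213 /7810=-0.41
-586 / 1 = -586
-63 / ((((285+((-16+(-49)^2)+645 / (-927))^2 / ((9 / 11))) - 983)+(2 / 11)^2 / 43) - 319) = -40239799083 / 4437365357100491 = -0.00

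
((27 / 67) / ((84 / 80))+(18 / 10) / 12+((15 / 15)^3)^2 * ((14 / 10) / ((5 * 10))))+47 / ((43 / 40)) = 446524863 / 10083500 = 44.28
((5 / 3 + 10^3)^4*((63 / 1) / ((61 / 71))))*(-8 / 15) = -64841682713297000 / 1647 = -39369570560593.20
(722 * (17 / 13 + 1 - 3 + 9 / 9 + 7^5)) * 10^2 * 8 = 126202712000 / 13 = 9707900923.08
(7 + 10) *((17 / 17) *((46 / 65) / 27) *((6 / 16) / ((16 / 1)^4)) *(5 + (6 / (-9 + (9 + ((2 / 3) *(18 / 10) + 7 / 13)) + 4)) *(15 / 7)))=1478371 / 80081584128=0.00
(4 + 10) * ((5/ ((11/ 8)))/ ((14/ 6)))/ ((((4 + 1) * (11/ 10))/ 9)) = 4320/ 121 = 35.70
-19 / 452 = -0.04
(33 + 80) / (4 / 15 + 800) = 1695 / 12004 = 0.14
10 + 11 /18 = 191 /18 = 10.61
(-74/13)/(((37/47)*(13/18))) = -1692/169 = -10.01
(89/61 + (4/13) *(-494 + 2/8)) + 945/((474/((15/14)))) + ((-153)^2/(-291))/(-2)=-2627744579/24307036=-108.11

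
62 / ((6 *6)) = 31 / 18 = 1.72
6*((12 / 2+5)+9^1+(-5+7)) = 132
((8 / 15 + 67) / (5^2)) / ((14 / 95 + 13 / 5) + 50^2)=19247 / 17832075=0.00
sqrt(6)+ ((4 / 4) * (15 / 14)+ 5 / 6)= 40 / 21+ sqrt(6)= 4.35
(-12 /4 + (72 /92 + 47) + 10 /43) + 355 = 400.02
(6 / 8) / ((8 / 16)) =3 / 2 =1.50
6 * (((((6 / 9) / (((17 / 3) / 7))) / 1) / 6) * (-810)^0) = 14 / 17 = 0.82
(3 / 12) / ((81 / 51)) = 17 / 108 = 0.16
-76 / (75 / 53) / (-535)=4028 / 40125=0.10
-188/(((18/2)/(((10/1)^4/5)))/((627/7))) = -78584000/21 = -3742095.24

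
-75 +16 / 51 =-3809 / 51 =-74.69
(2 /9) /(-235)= -0.00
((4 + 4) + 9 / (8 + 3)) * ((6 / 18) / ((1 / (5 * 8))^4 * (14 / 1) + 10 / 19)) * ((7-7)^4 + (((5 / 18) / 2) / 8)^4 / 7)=719921875 / 9932680383284736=0.00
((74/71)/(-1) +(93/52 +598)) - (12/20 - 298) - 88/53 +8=882974087/978380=902.49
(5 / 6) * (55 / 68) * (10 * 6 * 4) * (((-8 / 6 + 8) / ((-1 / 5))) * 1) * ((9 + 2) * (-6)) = 6050000 / 17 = 355882.35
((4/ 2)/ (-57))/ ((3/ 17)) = -34/ 171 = -0.20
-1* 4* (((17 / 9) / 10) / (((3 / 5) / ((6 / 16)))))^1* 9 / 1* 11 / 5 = -187 / 20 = -9.35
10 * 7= 70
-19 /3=-6.33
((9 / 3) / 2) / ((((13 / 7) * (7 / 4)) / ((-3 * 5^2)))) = -450 / 13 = -34.62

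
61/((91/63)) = 549/13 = 42.23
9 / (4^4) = 9 / 256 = 0.04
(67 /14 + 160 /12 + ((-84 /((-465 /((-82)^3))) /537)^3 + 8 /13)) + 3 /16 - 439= -5357827546731376300863709 /839613333108186000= -6381303.55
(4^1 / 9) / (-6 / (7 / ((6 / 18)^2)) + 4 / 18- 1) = -28 / 55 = -0.51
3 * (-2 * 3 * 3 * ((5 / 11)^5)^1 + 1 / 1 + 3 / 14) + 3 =12615243 / 2254714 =5.60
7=7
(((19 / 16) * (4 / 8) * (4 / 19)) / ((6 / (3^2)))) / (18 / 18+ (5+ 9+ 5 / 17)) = 51 / 4160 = 0.01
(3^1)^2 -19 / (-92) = 847 / 92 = 9.21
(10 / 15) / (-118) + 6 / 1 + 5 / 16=17861 / 2832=6.31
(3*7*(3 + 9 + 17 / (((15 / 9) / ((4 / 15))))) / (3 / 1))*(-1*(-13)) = 33488 / 25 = 1339.52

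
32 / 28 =1.14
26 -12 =14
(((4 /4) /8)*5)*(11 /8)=55 /64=0.86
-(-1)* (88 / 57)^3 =681472 / 185193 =3.68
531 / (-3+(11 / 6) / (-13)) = -41418 / 245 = -169.05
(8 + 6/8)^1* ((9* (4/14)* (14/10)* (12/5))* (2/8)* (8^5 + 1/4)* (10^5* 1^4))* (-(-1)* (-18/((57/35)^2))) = -151733381625000/361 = -420314076523.55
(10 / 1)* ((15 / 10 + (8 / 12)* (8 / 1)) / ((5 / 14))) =191.33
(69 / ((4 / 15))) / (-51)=-345 / 68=-5.07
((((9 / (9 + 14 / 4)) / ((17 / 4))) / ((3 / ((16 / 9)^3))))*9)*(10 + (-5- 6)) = -32768 / 11475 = -2.86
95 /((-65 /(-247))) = 361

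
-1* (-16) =16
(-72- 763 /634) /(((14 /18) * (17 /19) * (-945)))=881809 /7921830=0.11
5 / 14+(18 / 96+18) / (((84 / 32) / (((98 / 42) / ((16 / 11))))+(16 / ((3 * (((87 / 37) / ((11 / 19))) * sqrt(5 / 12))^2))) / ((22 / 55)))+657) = 855409554583 / 2223716505136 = 0.38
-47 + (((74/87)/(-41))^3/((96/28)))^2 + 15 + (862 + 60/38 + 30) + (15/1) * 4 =324599100155477507154529489/352220611248088363837899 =921.58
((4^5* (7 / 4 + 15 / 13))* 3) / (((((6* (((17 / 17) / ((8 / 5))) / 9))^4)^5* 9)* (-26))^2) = 5260693493649352392011759142098285855225413632 / 19981598597951233386993408203125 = 263276907894083.38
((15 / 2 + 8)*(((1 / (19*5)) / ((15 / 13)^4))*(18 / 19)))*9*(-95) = -885391 / 11875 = -74.56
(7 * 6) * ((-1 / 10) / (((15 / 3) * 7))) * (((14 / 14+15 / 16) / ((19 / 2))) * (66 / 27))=-341 / 5700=-0.06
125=125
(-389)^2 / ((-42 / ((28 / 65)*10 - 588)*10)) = 41007991 / 195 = 210297.39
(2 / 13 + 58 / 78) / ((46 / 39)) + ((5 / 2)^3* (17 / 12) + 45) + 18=189659 / 2208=85.90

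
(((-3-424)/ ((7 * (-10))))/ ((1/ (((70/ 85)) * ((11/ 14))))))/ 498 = 671/ 84660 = 0.01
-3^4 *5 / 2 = -405 / 2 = -202.50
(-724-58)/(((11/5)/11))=-3910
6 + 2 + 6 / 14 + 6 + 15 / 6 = 237 / 14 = 16.93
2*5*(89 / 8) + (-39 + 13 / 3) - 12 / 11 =9965 / 132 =75.49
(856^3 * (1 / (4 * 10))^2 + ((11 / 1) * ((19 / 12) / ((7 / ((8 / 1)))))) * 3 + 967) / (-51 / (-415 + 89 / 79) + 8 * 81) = 749632995256 / 1236143825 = 606.43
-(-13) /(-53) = -13 /53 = -0.25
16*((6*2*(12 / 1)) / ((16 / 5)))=720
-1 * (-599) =599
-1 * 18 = -18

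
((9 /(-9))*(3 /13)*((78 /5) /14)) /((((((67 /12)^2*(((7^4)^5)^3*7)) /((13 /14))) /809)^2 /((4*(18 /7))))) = -371555544642048 /3059301340037998387275909795673764735700952083933584629599752761641908800608173945251426311845804399159306338612645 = -0.00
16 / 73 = 0.22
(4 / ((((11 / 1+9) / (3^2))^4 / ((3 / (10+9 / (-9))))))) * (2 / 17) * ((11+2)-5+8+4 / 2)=19683 / 170000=0.12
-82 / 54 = -41 / 27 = -1.52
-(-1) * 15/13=1.15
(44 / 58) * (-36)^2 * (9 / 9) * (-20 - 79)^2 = 279446112 / 29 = 9636072.83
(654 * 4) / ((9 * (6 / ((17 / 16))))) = 1853 / 36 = 51.47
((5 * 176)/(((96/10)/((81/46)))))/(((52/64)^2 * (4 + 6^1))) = 95040/3887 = 24.45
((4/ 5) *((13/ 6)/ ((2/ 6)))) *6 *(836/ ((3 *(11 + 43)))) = 21736/ 135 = 161.01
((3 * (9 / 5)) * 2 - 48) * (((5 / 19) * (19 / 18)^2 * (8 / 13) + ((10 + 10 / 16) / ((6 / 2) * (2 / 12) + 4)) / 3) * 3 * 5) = -126325 / 234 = -539.85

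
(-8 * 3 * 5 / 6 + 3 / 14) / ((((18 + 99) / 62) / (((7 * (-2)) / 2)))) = 8587 / 117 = 73.39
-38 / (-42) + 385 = 8104 / 21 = 385.90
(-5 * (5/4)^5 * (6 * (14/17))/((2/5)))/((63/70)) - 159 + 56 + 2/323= -77502181/248064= -312.43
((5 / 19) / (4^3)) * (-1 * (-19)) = 5 / 64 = 0.08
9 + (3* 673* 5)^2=101909034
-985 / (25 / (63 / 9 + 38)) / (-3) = 591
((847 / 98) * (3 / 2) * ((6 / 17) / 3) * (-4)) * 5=-3630 / 119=-30.50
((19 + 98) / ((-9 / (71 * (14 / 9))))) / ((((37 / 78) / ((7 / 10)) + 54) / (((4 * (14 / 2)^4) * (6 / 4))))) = -5646681404 / 14927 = -378286.42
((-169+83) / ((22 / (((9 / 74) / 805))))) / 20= -387 / 13105400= -0.00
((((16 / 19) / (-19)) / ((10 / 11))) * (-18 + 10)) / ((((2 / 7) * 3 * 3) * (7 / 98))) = 34496 / 16245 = 2.12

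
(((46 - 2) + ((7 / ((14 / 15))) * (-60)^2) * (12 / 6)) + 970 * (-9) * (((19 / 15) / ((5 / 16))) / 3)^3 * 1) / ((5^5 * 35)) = 8229561484 / 27685546875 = 0.30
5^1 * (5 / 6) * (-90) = -375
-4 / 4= -1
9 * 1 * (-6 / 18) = -3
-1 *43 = -43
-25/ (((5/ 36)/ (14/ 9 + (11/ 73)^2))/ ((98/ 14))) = -10597300/ 5329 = -1988.61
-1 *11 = -11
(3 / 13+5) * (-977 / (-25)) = 66436 / 325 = 204.42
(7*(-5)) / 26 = -35 / 26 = -1.35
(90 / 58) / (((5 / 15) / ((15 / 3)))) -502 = -13883 / 29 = -478.72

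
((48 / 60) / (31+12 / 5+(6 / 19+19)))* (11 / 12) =209 / 15024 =0.01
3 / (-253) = -3 / 253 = -0.01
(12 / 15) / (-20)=-1 / 25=-0.04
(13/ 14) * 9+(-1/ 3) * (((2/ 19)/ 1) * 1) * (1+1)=6613/ 798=8.29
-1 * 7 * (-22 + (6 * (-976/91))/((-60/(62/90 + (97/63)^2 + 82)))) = -625098478/1289925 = -484.60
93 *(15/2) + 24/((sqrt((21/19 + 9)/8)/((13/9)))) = 26 *sqrt(114)/9 + 1395/2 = 728.34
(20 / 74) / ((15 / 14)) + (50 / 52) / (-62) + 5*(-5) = -4430939 / 178932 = -24.76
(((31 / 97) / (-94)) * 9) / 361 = -279 / 3291598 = -0.00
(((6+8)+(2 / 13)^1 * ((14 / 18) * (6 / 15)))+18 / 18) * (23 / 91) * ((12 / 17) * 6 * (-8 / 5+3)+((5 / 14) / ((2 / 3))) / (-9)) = 8485678259 / 380097900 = 22.32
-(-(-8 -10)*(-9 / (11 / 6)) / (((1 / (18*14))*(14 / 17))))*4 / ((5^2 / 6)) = 7138368 / 275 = 25957.70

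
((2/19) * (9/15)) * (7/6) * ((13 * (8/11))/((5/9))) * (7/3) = 15288/5225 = 2.93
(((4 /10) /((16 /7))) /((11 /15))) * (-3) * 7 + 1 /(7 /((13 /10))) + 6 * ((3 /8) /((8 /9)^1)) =-28267 /12320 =-2.29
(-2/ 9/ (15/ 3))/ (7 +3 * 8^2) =-2/ 8955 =-0.00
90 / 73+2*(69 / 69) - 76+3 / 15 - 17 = -32692 / 365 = -89.57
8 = 8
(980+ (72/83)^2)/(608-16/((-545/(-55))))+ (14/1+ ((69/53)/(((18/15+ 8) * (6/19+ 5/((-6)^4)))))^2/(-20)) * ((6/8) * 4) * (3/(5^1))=26.80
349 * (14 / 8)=2443 / 4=610.75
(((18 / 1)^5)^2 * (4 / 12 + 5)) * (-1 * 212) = -4037008277569536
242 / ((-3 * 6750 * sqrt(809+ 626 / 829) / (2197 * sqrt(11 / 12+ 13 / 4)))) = -265837 * sqrt(3338981538) / 8156137050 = -1.88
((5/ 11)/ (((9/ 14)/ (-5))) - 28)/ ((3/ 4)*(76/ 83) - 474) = 259126/ 3889215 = 0.07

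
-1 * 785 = -785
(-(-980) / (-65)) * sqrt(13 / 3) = -196 * sqrt(39) / 39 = -31.39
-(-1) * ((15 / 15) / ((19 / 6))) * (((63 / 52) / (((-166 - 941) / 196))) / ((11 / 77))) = -4802 / 10127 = -0.47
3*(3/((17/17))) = 9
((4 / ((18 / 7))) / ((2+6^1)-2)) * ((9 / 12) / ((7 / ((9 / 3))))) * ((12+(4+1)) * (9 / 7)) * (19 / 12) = 323 / 112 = 2.88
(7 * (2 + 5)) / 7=7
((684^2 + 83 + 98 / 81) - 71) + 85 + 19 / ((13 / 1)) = 492757322 / 1053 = 467955.67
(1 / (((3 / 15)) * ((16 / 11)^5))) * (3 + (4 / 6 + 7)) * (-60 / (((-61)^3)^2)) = -4026275 / 422054906765312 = -0.00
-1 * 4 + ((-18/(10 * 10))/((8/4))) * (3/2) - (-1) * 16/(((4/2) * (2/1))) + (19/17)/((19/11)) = 1741/3400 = 0.51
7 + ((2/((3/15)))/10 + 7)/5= 43/5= 8.60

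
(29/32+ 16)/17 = 541/544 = 0.99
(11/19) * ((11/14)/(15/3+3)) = 0.06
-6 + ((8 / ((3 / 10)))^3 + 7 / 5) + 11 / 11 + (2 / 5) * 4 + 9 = 512189 / 27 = 18969.96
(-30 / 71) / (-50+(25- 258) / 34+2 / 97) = 98940 / 13307743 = 0.01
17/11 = 1.55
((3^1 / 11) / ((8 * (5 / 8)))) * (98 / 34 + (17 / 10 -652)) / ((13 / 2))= -330183 / 60775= -5.43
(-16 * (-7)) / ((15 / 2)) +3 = 269 / 15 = 17.93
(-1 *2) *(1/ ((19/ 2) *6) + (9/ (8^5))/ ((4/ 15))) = -138767/ 3735552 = -0.04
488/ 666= 244/ 333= 0.73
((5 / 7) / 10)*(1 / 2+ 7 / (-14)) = 0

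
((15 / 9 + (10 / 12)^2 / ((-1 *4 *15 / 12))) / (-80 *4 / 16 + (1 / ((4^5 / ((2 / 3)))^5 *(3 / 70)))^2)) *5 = -251278229742933318243031952916480 / 657892092417861778672665476726539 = -0.38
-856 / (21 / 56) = -2282.67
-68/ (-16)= 17/ 4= 4.25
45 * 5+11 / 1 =236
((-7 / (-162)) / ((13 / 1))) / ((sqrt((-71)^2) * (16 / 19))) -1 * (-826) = 1976135749 / 2392416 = 826.00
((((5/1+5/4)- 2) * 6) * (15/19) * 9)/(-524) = -0.35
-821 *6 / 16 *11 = -27093 / 8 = -3386.62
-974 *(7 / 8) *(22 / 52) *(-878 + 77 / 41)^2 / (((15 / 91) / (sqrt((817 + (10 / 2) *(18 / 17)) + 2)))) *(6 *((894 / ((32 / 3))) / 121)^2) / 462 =-1395898135397531451 *sqrt(2941) / 252021975040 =-300374339.39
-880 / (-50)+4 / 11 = 988 / 55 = 17.96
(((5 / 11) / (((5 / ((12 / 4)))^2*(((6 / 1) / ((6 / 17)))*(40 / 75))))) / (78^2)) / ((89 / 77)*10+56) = 7 / 159417024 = 0.00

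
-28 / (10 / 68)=-190.40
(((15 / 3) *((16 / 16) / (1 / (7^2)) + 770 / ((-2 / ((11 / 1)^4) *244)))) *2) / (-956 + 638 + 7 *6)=9374715 / 11224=835.24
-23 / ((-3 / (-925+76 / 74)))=-786301 / 111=-7083.79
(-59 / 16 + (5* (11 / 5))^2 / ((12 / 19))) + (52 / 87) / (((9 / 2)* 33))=77682311 / 413424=187.90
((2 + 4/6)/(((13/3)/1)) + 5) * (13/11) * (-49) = -3577/11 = -325.18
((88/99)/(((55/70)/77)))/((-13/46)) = -36064/117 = -308.24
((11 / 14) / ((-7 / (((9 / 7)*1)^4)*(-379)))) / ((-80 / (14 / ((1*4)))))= -72171 / 2038352960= -0.00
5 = 5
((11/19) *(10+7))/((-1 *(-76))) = 0.13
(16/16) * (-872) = -872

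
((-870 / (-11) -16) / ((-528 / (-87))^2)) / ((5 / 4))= 291827 / 212960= 1.37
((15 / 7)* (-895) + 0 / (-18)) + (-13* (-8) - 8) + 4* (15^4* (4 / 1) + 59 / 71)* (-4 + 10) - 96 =2414476737 / 497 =4858102.09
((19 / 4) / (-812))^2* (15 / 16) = 5415 / 168792064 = 0.00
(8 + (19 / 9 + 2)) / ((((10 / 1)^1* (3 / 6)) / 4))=436 / 45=9.69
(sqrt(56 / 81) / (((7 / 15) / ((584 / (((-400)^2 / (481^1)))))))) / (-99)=-35113 * sqrt(14) / 4158000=-0.03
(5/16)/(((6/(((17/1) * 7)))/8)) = 595/12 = 49.58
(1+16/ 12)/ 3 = 7/ 9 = 0.78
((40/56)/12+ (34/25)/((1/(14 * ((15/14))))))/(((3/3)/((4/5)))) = 8593/525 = 16.37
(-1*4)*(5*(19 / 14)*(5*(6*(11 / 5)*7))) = -12540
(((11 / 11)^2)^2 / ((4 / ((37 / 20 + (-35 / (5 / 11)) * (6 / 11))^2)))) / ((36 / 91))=58677619 / 57600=1018.71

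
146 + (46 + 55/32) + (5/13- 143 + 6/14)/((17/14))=541883/7072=76.62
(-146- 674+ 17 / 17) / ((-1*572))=1.43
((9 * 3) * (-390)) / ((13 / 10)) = -8100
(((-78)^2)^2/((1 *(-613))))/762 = -6169176/77851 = -79.24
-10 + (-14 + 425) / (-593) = -10.69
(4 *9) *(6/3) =72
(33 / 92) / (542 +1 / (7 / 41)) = 231 / 352820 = 0.00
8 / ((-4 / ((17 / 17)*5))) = -10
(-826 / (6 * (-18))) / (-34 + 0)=-413 / 1836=-0.22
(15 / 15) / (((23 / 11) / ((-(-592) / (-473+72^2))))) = 6512 / 108353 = 0.06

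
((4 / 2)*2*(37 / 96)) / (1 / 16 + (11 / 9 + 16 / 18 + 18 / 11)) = 2442 / 6035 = 0.40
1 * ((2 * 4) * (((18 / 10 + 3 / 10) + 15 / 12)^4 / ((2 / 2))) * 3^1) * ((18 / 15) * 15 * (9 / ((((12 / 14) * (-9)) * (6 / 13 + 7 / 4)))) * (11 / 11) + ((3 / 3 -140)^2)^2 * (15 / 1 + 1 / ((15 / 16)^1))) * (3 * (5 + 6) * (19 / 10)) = 26143927502882379501729 / 23000000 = 1136692500125320.85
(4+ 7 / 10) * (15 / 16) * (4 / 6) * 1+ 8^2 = 1071 / 16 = 66.94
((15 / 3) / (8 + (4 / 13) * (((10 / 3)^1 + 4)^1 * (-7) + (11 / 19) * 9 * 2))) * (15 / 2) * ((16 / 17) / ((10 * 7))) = -2223 / 20230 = -0.11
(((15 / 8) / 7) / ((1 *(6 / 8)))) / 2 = 5 / 28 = 0.18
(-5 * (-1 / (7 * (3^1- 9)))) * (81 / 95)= -27 / 266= -0.10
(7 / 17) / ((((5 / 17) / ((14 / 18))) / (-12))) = -196 / 15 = -13.07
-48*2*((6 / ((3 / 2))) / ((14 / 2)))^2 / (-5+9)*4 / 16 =-96 / 49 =-1.96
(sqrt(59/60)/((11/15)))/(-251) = -sqrt(885)/5522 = -0.01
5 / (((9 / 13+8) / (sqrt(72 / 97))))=390 * sqrt(194) / 10961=0.50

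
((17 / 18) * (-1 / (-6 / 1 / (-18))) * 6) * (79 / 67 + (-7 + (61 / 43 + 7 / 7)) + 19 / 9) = 569143 / 25929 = 21.95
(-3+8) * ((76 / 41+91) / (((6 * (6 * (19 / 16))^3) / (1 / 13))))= 60160 / 3655847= 0.02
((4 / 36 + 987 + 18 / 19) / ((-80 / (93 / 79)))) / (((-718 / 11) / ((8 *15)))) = 28807339 / 1077718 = 26.73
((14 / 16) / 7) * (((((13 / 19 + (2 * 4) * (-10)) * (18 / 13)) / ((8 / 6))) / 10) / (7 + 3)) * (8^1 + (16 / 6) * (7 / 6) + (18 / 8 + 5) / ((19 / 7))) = -1.42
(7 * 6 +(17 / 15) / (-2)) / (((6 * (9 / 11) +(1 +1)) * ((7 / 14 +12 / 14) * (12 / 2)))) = 95711 / 129960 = 0.74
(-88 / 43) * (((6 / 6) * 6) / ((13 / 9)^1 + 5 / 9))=-6.14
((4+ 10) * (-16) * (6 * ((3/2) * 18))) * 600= -21772800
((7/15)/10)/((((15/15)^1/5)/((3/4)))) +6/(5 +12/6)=289/280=1.03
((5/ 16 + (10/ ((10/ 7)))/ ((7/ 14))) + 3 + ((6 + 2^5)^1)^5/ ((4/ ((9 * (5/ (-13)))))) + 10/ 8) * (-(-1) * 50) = -356558159475/ 104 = -3428443841.11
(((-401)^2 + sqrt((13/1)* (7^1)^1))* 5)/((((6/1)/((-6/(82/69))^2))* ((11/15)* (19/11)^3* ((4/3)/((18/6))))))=1166564025* sqrt(91)/92239832 + 187584661784025/92239832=2033782.87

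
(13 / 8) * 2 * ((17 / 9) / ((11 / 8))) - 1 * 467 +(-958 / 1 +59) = -1361.54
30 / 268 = 0.11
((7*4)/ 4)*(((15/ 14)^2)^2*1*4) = 50625/ 1372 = 36.90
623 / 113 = 5.51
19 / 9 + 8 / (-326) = 3061 / 1467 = 2.09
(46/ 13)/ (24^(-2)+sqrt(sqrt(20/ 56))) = 46/ (13 *(1/ 576+14^(3/ 4) *5^(1/ 4)/ 14)) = 4.57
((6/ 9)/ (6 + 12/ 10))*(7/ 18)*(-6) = -35/ 162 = -0.22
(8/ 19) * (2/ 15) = 16/ 285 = 0.06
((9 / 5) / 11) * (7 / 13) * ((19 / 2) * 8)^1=4788 / 715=6.70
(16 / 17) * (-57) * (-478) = 435936 / 17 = 25643.29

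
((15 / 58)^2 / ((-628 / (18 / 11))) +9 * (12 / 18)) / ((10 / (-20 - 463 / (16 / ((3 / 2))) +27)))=-16243248063 / 743632384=-21.84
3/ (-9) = -1/ 3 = -0.33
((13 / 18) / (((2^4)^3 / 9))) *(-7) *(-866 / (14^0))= 39403 / 4096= 9.62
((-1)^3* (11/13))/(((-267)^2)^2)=-11/66067579773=-0.00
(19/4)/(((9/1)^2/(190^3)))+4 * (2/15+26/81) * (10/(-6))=97740014/243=402222.28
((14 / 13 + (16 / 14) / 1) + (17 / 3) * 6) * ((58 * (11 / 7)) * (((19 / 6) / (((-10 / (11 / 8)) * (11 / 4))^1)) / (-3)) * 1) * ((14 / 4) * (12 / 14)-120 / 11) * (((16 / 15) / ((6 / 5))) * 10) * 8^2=-13482696704 / 17199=-783923.29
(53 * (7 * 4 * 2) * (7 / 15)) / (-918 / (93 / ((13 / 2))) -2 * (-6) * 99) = 13144 / 10665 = 1.23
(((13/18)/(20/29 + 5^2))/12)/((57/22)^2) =45617/130707270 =0.00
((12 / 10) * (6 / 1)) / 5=36 / 25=1.44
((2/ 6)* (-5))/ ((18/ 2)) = -5/ 27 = -0.19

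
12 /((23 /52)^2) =32448 /529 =61.34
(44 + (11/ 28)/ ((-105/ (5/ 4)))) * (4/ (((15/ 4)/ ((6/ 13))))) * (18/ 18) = 206954/ 9555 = 21.66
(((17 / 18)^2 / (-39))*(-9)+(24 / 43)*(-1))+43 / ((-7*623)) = -95350105 / 263282292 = -0.36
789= 789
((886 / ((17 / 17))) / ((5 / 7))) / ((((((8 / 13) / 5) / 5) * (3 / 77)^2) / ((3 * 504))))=50193313170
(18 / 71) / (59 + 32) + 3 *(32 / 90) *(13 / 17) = 1348478 / 1647555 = 0.82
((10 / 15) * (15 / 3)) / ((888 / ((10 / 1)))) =25 / 666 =0.04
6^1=6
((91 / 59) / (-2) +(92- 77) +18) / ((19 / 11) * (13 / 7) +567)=292831 / 5180908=0.06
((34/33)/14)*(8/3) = 136/693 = 0.20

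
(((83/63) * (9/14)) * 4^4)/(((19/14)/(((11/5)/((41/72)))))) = 16828416/27265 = 617.22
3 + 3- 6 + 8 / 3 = 8 / 3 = 2.67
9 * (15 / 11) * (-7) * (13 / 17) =-12285 / 187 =-65.70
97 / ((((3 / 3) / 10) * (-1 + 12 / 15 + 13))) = 2425 / 32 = 75.78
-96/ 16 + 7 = 1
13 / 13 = 1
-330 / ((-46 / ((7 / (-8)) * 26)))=-15015 / 92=-163.21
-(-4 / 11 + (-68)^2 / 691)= -48100 / 7601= -6.33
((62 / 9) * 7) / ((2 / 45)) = 1085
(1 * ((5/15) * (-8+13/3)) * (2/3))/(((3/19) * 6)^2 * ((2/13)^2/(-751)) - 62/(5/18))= 2519976745/690290444574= 0.00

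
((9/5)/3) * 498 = 1494/5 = 298.80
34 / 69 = 0.49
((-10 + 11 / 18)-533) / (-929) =9763 / 16722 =0.58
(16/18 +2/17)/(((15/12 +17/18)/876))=539616/1343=401.80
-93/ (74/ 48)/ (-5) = 2232/ 185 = 12.06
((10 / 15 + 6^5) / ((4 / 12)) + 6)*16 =373376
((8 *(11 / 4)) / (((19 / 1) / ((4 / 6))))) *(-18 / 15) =-88 / 95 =-0.93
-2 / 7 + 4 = 26 / 7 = 3.71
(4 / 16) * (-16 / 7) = -0.57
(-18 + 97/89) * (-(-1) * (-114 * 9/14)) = 110295/89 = 1239.27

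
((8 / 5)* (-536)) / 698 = -2144 / 1745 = -1.23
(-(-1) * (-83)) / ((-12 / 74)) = 3071 / 6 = 511.83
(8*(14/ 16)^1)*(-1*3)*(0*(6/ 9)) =0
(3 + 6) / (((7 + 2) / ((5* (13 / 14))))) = 65 / 14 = 4.64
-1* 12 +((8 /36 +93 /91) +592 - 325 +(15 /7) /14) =2939851 /11466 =256.40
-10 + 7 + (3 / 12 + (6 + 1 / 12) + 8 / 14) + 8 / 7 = 106 / 21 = 5.05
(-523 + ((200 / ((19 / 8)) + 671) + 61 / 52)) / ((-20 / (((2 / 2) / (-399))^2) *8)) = -76861 / 8388831360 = -0.00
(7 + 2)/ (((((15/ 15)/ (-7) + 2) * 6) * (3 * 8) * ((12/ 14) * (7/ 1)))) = 7/ 1248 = 0.01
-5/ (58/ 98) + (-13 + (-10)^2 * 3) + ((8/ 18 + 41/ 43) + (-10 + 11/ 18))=6073007/ 22446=270.56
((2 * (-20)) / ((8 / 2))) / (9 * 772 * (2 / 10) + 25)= -50 / 7073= -0.01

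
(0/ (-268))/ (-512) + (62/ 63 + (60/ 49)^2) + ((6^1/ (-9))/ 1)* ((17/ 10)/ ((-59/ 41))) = 20851961/ 6374655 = 3.27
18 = 18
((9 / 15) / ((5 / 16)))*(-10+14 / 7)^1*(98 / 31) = -37632 / 775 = -48.56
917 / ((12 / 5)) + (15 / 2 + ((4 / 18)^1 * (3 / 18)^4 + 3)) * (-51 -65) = -2437591 / 2916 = -835.94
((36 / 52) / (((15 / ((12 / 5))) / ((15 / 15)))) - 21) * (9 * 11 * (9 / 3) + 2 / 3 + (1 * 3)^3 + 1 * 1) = -2210951 / 325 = -6802.93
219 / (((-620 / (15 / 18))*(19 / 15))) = -1095 / 4712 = -0.23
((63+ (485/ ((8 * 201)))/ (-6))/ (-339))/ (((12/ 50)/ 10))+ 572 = 5536555777/ 9812016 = 564.26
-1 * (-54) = 54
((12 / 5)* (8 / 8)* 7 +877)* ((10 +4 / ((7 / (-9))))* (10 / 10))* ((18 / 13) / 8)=683757 / 910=751.38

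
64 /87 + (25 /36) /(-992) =761131 /1035648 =0.73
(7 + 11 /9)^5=2219006624 /59049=37579.07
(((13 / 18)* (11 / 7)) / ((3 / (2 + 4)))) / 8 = 143 / 504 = 0.28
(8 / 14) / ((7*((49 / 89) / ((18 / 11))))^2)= 0.10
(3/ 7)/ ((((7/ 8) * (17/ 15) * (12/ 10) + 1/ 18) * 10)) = 270/ 7847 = 0.03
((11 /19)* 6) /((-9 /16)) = -352 /57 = -6.18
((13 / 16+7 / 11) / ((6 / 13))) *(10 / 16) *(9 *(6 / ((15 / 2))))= 9945 / 704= 14.13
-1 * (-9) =9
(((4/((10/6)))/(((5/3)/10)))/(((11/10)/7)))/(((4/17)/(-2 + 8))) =2336.73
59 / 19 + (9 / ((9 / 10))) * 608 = 115579 / 19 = 6083.11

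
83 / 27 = 3.07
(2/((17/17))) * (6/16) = 3/4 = 0.75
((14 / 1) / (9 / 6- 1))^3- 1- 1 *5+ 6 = 21952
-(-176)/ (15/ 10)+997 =3343/ 3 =1114.33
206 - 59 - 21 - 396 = -270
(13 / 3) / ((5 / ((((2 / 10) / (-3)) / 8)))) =-13 / 1800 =-0.01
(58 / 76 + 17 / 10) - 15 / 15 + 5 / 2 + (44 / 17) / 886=5675023 / 1430890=3.97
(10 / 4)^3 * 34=2125 / 4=531.25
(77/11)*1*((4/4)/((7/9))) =9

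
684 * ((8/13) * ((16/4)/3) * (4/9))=9728/39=249.44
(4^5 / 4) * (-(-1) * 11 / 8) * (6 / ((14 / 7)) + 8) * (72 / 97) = 278784 / 97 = 2874.06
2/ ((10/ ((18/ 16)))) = 9/ 40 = 0.22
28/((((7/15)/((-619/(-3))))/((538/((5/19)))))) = 25309672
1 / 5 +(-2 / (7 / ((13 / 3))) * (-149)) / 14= 9832 / 735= 13.38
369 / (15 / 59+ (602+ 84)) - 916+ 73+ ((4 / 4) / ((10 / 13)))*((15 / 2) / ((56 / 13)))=-7620214221 / 9069536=-840.20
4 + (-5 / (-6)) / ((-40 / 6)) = 31 / 8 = 3.88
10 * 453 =4530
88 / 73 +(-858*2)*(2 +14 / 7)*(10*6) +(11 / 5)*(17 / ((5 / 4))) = -751551196 / 1825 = -411808.87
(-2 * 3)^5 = -7776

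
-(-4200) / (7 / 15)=9000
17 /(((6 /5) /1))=14.17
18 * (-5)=-90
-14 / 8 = -1.75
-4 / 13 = -0.31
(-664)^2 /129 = 440896 /129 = 3417.80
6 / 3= 2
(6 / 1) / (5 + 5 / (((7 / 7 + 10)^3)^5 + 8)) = 12531744508246977 / 10443120423539150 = 1.20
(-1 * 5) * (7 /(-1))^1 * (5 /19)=175 /19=9.21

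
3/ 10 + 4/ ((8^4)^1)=1541/ 5120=0.30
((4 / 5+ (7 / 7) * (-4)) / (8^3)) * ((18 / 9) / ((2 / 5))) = -1 / 32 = -0.03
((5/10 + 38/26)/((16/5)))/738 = 85/102336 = 0.00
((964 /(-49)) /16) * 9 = -2169 /196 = -11.07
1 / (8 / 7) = 0.88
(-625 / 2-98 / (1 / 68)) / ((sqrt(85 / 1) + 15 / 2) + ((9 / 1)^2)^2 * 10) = -366224391 / 3444524977 + 27906 * sqrt(85) / 17222624885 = -0.11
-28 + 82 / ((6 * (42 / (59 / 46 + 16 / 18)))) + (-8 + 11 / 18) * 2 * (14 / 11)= -46.10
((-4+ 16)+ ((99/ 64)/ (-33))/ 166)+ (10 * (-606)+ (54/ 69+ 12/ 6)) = -1477161029/ 244352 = -6045.22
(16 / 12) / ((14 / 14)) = 4 / 3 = 1.33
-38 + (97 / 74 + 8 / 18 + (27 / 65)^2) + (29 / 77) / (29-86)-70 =-436690655393 / 4116662550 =-106.08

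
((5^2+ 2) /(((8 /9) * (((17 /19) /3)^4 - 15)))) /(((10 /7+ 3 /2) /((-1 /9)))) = 1995084189 /25954065016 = 0.08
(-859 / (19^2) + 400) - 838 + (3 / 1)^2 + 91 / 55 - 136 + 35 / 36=-403673959 / 714780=-564.75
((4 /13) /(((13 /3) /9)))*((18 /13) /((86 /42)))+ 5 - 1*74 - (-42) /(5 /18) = 39031701 /472355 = 82.63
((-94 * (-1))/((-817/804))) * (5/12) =-31490/817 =-38.54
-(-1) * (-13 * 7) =-91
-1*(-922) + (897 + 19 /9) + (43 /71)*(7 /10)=11639609 /6390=1821.54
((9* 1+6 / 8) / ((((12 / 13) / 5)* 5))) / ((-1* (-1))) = 169 / 16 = 10.56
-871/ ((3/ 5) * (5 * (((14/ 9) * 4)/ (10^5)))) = -32662500/ 7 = -4666071.43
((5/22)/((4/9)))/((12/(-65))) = -975/352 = -2.77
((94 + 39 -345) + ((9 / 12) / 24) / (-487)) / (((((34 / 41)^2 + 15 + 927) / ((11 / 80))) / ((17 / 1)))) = -1038542447723 / 1975624821760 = -0.53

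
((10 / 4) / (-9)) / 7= -5 / 126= -0.04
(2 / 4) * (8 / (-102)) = -2 / 51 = -0.04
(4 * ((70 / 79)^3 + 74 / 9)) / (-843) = -158287544 / 3740686893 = -0.04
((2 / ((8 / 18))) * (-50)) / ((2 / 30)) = -3375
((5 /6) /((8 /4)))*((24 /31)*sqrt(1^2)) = 0.32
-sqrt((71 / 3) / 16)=-sqrt(213) / 12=-1.22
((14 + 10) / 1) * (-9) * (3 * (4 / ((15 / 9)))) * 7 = -54432 / 5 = -10886.40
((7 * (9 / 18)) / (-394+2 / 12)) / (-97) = 21 / 229211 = 0.00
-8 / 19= -0.42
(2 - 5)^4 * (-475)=-38475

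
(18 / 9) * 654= 1308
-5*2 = -10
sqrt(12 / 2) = sqrt(6) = 2.45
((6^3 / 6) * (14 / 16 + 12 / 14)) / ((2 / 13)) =11349 / 28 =405.32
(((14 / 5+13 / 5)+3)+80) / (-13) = -34 / 5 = -6.80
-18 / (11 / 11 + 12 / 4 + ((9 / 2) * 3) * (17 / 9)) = -36 / 59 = -0.61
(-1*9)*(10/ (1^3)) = -90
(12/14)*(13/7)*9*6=4212/49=85.96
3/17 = 0.18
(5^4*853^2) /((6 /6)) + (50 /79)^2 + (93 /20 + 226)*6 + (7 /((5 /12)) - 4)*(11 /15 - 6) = 425720711147743 /936150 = 454756941.89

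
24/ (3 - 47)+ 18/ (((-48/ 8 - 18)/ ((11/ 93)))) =-865/ 1364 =-0.63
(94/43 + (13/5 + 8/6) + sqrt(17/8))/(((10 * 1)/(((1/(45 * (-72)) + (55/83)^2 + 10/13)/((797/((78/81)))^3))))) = 59239070267 * sqrt(34)/1112083650559438846200 + 233816610343849/179323488652709513949750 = 0.00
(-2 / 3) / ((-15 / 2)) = 4 / 45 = 0.09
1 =1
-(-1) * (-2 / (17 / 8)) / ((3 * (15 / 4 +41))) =-64 / 9129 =-0.01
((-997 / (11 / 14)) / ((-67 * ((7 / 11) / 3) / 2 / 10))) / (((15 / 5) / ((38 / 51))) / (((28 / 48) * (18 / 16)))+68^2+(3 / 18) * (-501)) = 0.39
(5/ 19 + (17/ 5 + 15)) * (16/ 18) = 1576/ 95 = 16.59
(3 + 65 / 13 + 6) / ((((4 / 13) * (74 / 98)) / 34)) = 75803 / 37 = 2048.73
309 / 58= 5.33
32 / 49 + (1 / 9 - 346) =-152249 / 441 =-345.24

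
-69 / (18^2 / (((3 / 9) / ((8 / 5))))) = -115 / 2592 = -0.04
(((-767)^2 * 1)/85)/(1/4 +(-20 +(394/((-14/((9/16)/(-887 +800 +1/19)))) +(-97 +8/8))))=-108847583936/1817541485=-59.89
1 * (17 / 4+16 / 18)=5.14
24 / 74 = 12 / 37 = 0.32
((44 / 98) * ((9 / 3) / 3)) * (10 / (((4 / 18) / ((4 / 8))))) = 495 / 49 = 10.10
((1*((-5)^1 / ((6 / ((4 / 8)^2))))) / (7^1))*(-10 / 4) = 25 / 336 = 0.07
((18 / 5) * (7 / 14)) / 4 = 9 / 20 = 0.45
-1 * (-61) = 61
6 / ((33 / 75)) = 150 / 11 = 13.64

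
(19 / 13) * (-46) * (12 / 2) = -5244 / 13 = -403.38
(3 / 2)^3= 27 / 8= 3.38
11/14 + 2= 39/14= 2.79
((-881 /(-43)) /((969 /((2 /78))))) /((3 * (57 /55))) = 48455 /277877223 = 0.00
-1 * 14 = -14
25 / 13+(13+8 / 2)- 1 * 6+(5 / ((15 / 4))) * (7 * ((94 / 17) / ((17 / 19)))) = 795760 / 11271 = 70.60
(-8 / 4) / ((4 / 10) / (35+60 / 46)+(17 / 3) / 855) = -4283550 / 37793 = -113.34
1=1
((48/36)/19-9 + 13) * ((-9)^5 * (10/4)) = -11416140/19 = -600849.47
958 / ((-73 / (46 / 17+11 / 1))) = -223214 / 1241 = -179.87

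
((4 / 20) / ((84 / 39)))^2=169 / 19600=0.01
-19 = -19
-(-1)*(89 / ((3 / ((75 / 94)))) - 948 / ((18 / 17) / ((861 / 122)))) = -36095729 / 5734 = -6295.03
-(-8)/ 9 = 8/ 9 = 0.89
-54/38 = -1.42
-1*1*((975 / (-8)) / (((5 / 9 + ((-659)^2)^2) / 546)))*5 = 1711125 / 969942790088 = 0.00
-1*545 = -545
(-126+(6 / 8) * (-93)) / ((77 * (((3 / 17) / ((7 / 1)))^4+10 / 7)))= -22431151449 / 12604992884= -1.78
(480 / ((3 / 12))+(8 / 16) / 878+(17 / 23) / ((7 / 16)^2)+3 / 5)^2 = 362623220973004001761 / 97912212403600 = 3703554.56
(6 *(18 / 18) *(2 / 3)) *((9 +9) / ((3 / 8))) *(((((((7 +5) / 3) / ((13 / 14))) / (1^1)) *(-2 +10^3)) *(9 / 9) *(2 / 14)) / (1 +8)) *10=5109760 / 39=131019.49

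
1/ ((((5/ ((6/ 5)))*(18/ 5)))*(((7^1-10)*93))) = -1/ 4185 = -0.00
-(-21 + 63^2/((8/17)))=-67305/8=-8413.12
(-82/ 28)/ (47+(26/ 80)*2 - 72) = 410/ 3409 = 0.12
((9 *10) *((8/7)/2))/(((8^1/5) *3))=75/7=10.71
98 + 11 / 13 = 1285 / 13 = 98.85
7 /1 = 7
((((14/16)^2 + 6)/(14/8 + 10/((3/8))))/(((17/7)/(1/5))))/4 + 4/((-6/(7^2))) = -181766641/5565120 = -32.66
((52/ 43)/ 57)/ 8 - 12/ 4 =-3.00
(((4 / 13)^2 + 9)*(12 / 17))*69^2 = 87811884 / 2873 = 30564.53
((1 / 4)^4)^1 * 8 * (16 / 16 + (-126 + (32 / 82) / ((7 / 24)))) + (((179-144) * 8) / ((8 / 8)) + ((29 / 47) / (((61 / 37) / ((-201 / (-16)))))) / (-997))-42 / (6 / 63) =-164.87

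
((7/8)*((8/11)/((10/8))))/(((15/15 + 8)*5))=28/2475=0.01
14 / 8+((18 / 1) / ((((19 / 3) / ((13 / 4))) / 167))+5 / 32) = 939031 / 608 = 1544.46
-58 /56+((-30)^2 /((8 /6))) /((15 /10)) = 12571 /28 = 448.96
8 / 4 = 2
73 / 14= 5.21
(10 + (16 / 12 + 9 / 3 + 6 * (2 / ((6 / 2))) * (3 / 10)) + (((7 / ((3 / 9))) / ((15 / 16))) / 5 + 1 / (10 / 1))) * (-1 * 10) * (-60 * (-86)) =-1037848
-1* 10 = -10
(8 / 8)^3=1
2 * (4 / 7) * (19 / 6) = 76 / 21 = 3.62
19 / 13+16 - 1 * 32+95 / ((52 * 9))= -14.34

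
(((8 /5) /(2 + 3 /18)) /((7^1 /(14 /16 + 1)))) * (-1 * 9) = -1.78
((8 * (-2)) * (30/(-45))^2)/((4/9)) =-16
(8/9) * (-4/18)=-0.20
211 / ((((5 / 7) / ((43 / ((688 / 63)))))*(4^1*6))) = 31017 / 640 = 48.46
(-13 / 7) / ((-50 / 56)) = 52 / 25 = 2.08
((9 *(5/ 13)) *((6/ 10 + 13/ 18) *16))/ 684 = 0.11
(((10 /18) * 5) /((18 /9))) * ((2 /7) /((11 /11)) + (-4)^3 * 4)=-22375 /63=-355.16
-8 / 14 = -4 / 7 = -0.57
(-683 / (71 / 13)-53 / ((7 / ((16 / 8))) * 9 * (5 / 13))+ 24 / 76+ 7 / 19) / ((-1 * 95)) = 54708992 / 40368825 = 1.36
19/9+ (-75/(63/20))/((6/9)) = -2117/63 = -33.60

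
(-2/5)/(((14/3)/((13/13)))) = -3/35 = -0.09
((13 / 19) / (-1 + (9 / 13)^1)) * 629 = -106301 / 76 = -1398.70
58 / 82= 29 / 41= 0.71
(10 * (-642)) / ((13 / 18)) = -115560 / 13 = -8889.23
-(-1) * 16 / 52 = 4 / 13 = 0.31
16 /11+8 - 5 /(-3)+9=664 /33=20.12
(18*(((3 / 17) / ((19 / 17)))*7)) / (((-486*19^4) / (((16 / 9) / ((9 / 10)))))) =-1120 / 1805076171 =-0.00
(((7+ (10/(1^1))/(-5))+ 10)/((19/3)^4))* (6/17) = 7290/2215457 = 0.00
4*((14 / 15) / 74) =28 / 555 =0.05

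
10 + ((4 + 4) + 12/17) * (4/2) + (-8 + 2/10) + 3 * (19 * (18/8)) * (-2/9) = -1511/170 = -8.89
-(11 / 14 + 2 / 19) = -237 / 266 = -0.89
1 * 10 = 10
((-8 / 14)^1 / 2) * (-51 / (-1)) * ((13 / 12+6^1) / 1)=-1445 / 14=-103.21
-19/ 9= -2.11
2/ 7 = 0.29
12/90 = 2/15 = 0.13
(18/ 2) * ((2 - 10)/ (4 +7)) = -72/ 11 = -6.55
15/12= 5/4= 1.25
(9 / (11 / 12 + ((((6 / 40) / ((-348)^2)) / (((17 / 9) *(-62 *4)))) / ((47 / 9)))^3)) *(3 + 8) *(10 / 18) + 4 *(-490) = -792354625542526136407168542194663960 / 417028750285540071793246601156951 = -1900.00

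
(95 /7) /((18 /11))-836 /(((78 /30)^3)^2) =3398140405 /608177934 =5.59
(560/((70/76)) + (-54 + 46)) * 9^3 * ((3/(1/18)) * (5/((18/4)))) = 26244000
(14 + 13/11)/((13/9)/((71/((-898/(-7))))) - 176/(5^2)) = -18674775/5449378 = -3.43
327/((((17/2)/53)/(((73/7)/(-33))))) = -843442/1309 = -644.34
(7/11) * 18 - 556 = -5990/11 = -544.55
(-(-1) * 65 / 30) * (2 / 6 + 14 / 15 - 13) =-1144 / 45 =-25.42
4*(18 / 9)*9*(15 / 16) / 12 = 45 / 8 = 5.62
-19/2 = -9.50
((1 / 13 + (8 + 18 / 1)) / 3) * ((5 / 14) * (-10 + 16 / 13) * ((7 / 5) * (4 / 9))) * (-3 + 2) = 8588 / 507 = 16.94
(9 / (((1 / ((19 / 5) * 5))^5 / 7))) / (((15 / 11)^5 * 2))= 16541911.35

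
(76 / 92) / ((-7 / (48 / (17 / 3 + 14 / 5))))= -13680 / 20447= -0.67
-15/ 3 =-5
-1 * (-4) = 4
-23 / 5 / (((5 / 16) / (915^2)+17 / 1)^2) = -33017346282240 / 2074350759691681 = -0.02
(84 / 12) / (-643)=-7 / 643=-0.01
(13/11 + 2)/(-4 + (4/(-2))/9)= -315/418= -0.75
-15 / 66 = -5 / 22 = -0.23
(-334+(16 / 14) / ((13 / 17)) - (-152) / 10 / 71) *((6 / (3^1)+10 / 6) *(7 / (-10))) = 59040707 / 69225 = 852.88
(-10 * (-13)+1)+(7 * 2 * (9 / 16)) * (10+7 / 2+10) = 5057 / 16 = 316.06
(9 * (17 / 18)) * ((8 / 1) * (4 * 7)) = 1904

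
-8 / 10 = -4 / 5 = -0.80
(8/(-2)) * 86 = -344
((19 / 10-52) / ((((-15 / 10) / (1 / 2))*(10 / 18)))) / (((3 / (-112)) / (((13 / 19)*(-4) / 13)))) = 112224 / 475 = 236.26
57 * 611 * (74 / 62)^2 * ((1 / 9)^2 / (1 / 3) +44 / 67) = 19945364855 / 579483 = 34419.24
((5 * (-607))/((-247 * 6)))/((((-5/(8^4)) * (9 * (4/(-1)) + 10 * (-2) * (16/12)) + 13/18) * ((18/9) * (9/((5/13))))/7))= 27193600/70908513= 0.38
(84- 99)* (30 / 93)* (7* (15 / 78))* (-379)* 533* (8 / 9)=108773000 / 93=1169602.15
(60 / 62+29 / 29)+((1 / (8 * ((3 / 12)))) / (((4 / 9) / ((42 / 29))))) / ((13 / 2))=51853 / 23374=2.22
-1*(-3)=3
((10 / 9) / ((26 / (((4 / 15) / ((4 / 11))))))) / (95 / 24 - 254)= -88 / 702117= -0.00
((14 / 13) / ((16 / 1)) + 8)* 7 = 56.47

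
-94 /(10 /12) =-564 /5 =-112.80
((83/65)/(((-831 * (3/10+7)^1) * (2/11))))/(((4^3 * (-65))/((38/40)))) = 17347/65613100800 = 0.00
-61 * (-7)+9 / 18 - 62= 731 / 2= 365.50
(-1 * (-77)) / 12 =6.42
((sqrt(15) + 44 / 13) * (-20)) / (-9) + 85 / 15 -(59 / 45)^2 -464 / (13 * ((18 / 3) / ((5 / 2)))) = -89578 / 26325 + 20 * sqrt(15) / 9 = 5.20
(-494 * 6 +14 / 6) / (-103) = 8885 / 309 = 28.75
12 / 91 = 0.13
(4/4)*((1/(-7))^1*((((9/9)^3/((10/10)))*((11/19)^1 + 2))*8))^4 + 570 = 84117466/130321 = 645.46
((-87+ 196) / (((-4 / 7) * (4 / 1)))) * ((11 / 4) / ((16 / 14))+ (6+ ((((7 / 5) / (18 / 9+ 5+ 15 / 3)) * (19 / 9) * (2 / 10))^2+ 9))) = -830.18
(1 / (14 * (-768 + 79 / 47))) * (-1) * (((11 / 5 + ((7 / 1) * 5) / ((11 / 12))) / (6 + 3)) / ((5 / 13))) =1357031 / 1247989050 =0.00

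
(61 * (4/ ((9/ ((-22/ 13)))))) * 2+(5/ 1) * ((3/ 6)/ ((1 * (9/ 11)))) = -6919/ 78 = -88.71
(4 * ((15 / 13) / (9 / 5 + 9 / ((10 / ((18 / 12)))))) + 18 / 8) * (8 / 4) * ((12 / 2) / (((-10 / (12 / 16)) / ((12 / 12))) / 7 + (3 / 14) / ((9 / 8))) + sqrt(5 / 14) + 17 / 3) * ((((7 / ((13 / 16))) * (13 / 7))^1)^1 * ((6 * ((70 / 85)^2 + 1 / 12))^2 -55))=-15416247041 / 1753941 -1185865157 * sqrt(70) / 4092529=-11213.82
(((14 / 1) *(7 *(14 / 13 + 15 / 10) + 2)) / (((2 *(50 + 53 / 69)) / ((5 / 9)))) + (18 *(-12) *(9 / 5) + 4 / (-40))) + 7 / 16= -4228870309 / 10929360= -386.93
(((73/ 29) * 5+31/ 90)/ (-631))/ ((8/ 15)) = -33749/ 878352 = -0.04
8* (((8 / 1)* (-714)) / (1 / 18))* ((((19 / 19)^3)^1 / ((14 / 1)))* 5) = -293760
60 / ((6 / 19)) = 190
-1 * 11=-11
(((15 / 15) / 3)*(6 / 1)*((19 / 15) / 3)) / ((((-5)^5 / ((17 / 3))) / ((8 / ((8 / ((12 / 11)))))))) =-2584 / 1546875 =-0.00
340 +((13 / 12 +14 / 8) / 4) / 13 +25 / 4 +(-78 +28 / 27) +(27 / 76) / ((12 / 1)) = 28742977 / 106704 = 269.37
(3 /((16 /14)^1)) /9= 7 /24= 0.29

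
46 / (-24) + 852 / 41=9281 / 492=18.86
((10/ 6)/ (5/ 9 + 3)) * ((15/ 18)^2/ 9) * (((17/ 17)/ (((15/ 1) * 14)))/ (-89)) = -25/ 12918528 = -0.00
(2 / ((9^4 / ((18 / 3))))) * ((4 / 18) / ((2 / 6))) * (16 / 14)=64 / 45927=0.00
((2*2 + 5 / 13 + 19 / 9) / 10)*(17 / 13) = 1292 / 1521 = 0.85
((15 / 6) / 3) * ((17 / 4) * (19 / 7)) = 1615 / 168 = 9.61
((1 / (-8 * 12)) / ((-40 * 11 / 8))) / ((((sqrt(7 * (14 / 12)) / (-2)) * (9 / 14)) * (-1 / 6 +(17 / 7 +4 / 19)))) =-133 * sqrt(6) / 3906540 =-0.00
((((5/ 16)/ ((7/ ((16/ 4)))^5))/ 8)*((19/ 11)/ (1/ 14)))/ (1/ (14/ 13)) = 0.06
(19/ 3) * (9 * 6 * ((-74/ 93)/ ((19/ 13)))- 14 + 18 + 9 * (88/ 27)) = 6952/ 279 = 24.92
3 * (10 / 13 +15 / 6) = 255 / 26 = 9.81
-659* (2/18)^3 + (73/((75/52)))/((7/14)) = 1828381/18225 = 100.32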